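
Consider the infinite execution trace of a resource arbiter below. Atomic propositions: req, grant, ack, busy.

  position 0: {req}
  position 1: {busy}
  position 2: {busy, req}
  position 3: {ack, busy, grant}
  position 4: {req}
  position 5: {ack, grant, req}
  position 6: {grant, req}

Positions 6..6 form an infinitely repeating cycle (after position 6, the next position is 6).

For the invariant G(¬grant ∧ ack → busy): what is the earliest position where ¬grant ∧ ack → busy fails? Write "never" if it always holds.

never

¬grant ∧ ack → busy holds at every position 0..6, and those are all the positions the trace ever visits, so the invariant G(¬grant ∧ ack → busy) is never violated.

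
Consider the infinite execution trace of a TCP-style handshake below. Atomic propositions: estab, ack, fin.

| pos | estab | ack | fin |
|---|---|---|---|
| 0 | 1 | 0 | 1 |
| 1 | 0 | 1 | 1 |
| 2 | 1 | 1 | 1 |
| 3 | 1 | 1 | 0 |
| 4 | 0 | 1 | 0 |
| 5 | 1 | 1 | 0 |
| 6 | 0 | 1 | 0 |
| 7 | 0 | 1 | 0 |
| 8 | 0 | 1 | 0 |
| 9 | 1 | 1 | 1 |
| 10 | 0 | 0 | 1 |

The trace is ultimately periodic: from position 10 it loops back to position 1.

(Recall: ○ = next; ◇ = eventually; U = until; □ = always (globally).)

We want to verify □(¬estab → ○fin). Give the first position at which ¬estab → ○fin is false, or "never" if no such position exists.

Check ¬estab → ○fin at each position in order: 0 ✓, 1 ✓, 2 ✓, 3 ✓.
At position 4 the labels are {ack} and the next position 5 has {ack, estab}, so ¬estab → ○fin is false there. This is the first violation.

4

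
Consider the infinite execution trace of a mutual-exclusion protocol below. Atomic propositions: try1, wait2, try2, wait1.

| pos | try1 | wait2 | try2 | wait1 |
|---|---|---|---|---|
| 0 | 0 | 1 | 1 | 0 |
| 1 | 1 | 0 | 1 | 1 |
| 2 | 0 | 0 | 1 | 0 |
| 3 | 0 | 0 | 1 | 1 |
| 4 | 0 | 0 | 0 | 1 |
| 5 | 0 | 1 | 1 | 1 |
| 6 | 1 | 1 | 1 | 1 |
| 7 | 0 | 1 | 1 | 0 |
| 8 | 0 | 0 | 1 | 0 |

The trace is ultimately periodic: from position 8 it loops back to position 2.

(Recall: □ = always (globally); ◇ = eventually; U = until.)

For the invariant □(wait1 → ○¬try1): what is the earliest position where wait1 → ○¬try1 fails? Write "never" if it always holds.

5

Check wait1 → ○¬try1 at each position in order: 0 ✓, 1 ✓, 2 ✓, 3 ✓, 4 ✓.
At position 5 the labels are {try2, wait1, wait2} and the next position 6 has {try1, try2, wait1, wait2}, so wait1 → ○¬try1 is false there. This is the first violation.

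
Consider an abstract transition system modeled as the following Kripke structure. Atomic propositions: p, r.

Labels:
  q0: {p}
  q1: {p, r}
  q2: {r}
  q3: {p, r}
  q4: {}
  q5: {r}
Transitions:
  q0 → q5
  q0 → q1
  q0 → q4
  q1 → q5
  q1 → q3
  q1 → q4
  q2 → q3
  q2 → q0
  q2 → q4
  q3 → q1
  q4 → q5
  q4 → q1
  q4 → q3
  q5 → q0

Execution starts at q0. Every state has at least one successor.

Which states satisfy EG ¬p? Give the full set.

none

States satisfying ¬p: {q2, q4, q5}.
States satisfying EG ¬p: ∅.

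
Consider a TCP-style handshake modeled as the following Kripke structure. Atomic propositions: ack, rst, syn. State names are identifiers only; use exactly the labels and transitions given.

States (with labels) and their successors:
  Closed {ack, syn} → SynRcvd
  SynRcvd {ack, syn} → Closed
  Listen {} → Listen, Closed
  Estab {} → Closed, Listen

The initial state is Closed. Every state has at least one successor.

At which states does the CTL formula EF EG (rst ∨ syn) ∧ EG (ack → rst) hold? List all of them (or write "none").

{Listen, Estab}

States satisfying EG (rst ∨ syn): {Closed, SynRcvd}.
States satisfying EF EG (rst ∨ syn): {Closed, SynRcvd, Listen, Estab}.
States satisfying ack → rst: {Listen, Estab}.
States satisfying EG (ack → rst): {Listen, Estab}.
States satisfying EF EG (rst ∨ syn) ∧ EG (ack → rst): {Listen, Estab}.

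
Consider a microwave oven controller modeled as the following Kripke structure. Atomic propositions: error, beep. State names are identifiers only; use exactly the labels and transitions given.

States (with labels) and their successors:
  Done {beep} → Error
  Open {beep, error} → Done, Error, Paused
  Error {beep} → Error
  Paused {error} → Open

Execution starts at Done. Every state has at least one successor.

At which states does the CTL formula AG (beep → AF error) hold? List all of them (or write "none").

none

States satisfying beep → AF error: {Open, Paused}.
States satisfying AG (beep → AF error): ∅.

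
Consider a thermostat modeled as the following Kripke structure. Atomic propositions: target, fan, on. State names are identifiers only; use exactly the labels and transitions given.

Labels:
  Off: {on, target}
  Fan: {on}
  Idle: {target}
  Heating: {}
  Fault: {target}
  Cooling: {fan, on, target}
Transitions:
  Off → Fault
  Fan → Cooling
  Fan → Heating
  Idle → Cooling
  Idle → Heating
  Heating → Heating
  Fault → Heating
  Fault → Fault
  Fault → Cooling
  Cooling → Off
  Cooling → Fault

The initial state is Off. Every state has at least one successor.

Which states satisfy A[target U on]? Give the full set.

States satisfying target: {Off, Idle, Fault, Cooling}.
States satisfying on: {Off, Fan, Cooling}.
States satisfying A[target U on]: {Off, Fan, Cooling}.

{Off, Fan, Cooling}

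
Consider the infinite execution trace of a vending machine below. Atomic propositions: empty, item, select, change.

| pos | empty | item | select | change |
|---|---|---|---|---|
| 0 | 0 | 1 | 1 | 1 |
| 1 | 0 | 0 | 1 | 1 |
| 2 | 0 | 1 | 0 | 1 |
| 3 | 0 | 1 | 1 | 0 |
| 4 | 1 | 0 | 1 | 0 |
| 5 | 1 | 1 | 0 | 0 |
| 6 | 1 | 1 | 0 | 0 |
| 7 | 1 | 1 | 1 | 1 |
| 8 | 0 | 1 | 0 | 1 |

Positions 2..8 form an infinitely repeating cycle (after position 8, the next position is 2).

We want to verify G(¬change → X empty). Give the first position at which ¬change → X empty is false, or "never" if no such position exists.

never

¬change → X empty holds at every position 0..8, and those are all the positions the trace ever visits, so the invariant G(¬change → X empty) is never violated.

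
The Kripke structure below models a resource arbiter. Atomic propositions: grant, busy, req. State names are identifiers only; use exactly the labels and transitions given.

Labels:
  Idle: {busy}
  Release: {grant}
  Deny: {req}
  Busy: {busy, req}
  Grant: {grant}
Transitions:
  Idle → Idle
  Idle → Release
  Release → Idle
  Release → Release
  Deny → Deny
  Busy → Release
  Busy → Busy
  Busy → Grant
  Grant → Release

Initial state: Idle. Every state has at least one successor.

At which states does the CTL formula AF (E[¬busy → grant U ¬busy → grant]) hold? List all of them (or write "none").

States satisfying E[¬busy → grant U ¬busy → grant]: {Idle, Release, Busy, Grant}.
States satisfying AF (E[¬busy → grant U ¬busy → grant]): {Idle, Release, Busy, Grant}.

{Idle, Release, Busy, Grant}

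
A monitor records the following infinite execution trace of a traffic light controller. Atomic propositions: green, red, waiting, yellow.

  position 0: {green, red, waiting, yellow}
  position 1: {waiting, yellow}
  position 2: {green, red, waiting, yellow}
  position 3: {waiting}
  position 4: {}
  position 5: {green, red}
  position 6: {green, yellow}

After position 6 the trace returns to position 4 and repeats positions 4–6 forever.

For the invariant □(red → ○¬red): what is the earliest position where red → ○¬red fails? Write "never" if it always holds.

red → ○¬red holds at every position 0..6, and those are all the positions the trace ever visits, so the invariant □(red → ○¬red) is never violated.

never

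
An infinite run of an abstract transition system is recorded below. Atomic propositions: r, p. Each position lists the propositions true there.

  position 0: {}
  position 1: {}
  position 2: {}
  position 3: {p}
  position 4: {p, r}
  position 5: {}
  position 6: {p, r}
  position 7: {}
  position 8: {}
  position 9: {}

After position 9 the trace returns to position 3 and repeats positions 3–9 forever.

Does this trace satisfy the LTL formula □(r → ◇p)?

r → ◇p holds at every position 0..9, and those are all positions ever visited, so □(r → ◇p) holds.
Positions where r holds: 4, 6.
Check ◇p at each: 4→ok, 6→ok.

Satisfied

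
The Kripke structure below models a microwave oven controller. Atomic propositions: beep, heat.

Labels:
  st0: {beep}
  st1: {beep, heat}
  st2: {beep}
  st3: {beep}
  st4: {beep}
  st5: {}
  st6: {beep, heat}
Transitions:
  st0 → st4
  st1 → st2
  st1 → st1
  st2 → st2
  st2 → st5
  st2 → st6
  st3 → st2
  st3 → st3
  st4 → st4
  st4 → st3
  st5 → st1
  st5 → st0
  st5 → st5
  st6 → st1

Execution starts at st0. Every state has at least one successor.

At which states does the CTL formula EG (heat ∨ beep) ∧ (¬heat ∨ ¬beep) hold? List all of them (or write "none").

{st0, st2, st3, st4}

States satisfying heat ∨ beep: {st0, st1, st2, st3, st4, st6}.
States satisfying EG (heat ∨ beep): {st0, st1, st2, st3, st4, st6}.
States satisfying ¬heat: {st0, st2, st3, st4, st5}.
States satisfying ¬beep: {st5}.
States satisfying ¬heat ∨ ¬beep: {st0, st2, st3, st4, st5}.
States satisfying EG (heat ∨ beep) ∧ (¬heat ∨ ¬beep): {st0, st2, st3, st4}.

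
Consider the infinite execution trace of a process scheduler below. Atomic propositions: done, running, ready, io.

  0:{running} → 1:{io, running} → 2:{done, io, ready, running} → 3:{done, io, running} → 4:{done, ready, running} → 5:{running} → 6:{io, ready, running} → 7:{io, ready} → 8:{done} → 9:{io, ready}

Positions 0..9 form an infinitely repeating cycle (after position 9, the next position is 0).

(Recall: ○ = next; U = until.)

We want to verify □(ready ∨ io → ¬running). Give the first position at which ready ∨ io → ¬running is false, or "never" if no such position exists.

Check ready ∨ io → ¬running at each position in order: 0 ✓.
At position 1 the labels are {io, running}, so ready ∨ io → ¬running is false there. This is the first violation.

1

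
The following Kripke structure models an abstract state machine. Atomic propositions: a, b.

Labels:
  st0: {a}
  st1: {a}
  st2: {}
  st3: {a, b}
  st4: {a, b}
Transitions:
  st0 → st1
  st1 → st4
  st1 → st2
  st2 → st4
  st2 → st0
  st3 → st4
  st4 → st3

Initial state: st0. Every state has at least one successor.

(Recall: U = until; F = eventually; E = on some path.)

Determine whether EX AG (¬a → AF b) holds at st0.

Does not hold

States satisfying AG (¬a → AF b): {st3, st4}.
States satisfying EX AG (¬a → AF b): {st1, st2, st3, st4}.
No suitable path/successor from st0 witnesses the formula.
st0 ∉ Sat(EX AG (¬a → AF b)).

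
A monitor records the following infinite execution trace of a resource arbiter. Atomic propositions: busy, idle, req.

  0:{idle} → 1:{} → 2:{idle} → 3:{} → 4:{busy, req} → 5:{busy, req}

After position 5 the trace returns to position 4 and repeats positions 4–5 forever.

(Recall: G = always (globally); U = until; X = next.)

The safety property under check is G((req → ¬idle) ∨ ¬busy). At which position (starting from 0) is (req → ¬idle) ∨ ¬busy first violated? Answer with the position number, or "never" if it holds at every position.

(req → ¬idle) ∨ ¬busy holds at every position 0..5, and those are all the positions the trace ever visits, so the invariant G((req → ¬idle) ∨ ¬busy) is never violated.

never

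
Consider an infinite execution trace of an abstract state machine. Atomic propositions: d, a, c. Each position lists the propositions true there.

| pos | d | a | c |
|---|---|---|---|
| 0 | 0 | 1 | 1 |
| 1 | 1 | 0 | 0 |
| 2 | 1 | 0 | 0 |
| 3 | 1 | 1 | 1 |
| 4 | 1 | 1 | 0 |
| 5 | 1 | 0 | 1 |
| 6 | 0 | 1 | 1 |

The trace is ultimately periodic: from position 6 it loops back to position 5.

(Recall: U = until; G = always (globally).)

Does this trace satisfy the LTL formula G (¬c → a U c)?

¬c → a U c must hold at every position from 0 onward. It fails at position 1, so G (¬c → a U c) is false.
Positions where ¬c holds: 1, 2, 4.
Check a U c at each: 1→fails, 2→fails, 4→ok.

Violated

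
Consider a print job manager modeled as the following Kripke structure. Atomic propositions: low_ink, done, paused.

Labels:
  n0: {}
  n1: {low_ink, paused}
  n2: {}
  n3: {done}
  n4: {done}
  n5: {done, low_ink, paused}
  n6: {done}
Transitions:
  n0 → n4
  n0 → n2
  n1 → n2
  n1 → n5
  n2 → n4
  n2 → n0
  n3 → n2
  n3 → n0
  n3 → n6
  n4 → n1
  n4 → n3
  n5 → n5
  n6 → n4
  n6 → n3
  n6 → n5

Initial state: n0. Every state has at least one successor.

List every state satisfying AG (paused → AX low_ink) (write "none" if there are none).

States satisfying paused → AX low_ink: {n0, n2, n3, n4, n5, n6}.
States satisfying AG (paused → AX low_ink): {n5}.

{n5}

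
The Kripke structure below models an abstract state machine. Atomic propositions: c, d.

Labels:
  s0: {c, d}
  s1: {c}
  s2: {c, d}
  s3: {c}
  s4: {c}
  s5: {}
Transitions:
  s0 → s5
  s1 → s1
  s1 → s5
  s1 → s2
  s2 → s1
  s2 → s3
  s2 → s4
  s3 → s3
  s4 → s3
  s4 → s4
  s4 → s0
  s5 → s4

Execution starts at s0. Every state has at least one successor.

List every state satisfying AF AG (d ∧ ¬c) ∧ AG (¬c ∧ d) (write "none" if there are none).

States satisfying AG (d ∧ ¬c): ∅.
States satisfying AF AG (d ∧ ¬c): ∅.
States satisfying ¬c ∧ d: ∅.
States satisfying AG (¬c ∧ d): ∅.
States satisfying AF AG (d ∧ ¬c) ∧ AG (¬c ∧ d): ∅.

none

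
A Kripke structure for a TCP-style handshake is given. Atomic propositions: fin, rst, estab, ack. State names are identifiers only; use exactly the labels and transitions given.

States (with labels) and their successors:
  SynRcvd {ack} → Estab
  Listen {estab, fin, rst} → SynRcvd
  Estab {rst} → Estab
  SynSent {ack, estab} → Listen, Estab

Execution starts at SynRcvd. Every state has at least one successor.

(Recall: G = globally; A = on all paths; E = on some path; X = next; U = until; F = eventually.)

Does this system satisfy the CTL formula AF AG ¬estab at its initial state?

Satisfied

States satisfying AG ¬estab: {SynRcvd, Estab}.
States satisfying AF AG ¬estab: {SynRcvd, Listen, Estab, SynSent}.
SynRcvd ∈ Sat(AF AG ¬estab).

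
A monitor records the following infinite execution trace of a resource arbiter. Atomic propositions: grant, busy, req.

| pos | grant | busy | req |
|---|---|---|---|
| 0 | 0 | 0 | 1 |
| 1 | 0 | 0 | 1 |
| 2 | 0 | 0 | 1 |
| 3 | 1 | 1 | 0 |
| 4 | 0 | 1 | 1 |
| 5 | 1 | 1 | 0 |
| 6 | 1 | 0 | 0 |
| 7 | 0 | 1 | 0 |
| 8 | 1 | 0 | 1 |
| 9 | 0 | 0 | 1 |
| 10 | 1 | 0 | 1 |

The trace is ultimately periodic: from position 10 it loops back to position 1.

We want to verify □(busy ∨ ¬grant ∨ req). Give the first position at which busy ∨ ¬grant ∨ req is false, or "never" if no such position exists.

Check busy ∨ ¬grant ∨ req at each position in order: 0 ✓, 1 ✓, 2 ✓, 3 ✓, 4 ✓, 5 ✓.
At position 6 the labels are {grant}, so busy ∨ ¬grant ∨ req is false there. This is the first violation.

6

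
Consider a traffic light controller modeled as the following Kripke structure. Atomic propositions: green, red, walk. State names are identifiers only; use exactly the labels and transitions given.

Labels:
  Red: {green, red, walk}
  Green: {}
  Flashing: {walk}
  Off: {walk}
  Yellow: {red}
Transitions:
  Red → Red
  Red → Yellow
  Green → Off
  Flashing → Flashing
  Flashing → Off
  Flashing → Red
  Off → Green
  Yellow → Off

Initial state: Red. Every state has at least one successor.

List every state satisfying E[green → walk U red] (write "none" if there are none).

States satisfying green → walk: {Red, Green, Flashing, Off, Yellow}.
States satisfying red: {Red, Yellow}.
States satisfying E[green → walk U red]: {Red, Flashing, Yellow}.

{Red, Flashing, Yellow}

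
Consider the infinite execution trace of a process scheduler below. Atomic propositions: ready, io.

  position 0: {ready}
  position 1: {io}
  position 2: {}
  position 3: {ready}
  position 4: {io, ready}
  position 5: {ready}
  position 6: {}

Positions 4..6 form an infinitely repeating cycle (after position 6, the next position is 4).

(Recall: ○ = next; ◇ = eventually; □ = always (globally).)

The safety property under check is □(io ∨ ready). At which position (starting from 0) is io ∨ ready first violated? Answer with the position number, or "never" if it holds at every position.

Check io ∨ ready at each position in order: 0 ✓, 1 ✓.
At position 2 the labels are {}, so io ∨ ready is false there. This is the first violation.

2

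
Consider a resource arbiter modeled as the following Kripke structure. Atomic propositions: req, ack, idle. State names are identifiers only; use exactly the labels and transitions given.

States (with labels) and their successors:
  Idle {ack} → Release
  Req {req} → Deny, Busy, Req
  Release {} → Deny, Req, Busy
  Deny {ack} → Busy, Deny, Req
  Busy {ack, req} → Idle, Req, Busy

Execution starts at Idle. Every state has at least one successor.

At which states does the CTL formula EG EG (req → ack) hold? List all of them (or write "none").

{Idle, Release, Deny, Busy}

States satisfying EG (req → ack): {Idle, Release, Deny, Busy}.
States satisfying EG EG (req → ack): {Idle, Release, Deny, Busy}.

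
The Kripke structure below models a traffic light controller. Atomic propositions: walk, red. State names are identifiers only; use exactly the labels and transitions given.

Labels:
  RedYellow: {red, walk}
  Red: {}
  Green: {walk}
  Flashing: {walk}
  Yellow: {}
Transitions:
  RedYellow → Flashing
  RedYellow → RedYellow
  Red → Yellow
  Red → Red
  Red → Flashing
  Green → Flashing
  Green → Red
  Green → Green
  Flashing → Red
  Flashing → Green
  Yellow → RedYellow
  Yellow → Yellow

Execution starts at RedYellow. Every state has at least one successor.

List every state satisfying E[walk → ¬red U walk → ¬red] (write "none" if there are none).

{Red, Green, Flashing, Yellow}

States satisfying walk → ¬red: {Red, Green, Flashing, Yellow}.
States satisfying E[walk → ¬red U walk → ¬red]: {Red, Green, Flashing, Yellow}.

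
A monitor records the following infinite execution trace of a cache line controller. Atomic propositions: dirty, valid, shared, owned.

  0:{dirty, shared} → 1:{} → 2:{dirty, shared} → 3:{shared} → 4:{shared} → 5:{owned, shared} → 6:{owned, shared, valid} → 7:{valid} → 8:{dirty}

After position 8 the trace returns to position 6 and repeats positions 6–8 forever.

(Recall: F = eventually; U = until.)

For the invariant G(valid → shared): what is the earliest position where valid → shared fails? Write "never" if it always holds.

7

Check valid → shared at each position in order: 0 ✓, 1 ✓, 2 ✓, 3 ✓, 4 ✓, 5 ✓, 6 ✓.
At position 7 the labels are {valid}, so valid → shared is false there. This is the first violation.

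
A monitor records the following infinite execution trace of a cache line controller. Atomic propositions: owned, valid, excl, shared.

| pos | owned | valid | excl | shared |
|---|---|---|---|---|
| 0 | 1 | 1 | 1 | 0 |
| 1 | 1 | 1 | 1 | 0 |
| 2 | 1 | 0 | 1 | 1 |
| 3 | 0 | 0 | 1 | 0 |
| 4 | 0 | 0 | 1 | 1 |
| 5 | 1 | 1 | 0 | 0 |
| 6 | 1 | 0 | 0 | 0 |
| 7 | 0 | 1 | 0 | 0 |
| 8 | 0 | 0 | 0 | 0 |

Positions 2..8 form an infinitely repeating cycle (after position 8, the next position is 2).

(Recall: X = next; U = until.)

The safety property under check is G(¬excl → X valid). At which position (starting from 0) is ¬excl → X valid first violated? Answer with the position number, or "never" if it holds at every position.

5

Check ¬excl → X valid at each position in order: 0 ✓, 1 ✓, 2 ✓, 3 ✓, 4 ✓.
At position 5 the labels are {owned, valid} and the next position 6 has {owned}, so ¬excl → X valid is false there. This is the first violation.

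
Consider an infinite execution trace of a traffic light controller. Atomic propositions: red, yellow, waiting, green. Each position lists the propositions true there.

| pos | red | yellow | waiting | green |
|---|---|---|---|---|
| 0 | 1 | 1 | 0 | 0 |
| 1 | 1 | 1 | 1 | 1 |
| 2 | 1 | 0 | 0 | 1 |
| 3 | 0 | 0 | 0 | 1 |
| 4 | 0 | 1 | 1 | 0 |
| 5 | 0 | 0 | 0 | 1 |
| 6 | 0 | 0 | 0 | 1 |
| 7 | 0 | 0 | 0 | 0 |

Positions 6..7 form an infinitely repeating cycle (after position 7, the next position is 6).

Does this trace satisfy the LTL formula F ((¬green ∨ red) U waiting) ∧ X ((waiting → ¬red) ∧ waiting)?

Violated

(¬green ∨ red) U waiting holds at position 0, which is reachable from 0, so F ((¬green ∨ red) U waiting) holds.
The position after 0 is 1; (waiting → ¬red) ∧ waiting is false there.
At position 0: F ((¬green ∨ red) U waiting) is true; X ((waiting → ¬red) ∧ waiting) is false; so F ((¬green ∨ red) U waiting) ∧ X ((waiting → ¬red) ∧ waiting) is false.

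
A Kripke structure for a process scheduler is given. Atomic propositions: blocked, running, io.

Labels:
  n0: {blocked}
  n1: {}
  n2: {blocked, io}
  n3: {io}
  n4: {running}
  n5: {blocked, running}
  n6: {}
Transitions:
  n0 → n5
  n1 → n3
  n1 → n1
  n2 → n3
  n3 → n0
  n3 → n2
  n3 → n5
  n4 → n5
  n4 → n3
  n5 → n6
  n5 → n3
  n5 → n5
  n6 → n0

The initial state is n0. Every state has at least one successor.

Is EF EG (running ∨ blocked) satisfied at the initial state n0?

Yes

States satisfying EG (running ∨ blocked): {n0, n4, n5}.
States satisfying EF EG (running ∨ blocked): {n0, n1, n2, n3, n4, n5, n6}.
Some path from n0 reaches a state where EG (running ∨ blocked) holds.
n0 ∈ Sat(EF EG (running ∨ blocked)).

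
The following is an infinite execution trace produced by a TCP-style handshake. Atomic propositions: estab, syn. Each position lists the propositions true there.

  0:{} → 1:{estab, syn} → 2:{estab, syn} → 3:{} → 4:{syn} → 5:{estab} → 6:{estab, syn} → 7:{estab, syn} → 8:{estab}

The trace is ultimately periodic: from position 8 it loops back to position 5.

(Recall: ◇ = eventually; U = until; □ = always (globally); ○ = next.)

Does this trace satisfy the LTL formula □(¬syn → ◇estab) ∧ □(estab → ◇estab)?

Satisfied

¬syn → ◇estab holds at every position 0..8, and those are all positions ever visited, so □(¬syn → ◇estab) holds.
Positions where ¬syn holds: 0, 3, 5, 8.
Check ◇estab at each: 0→ok, 3→ok, 5→ok, 8→ok.
estab → ◇estab holds at every position 0..8, and those are all positions ever visited, so □(estab → ◇estab) holds.
Positions where estab holds: 1, 2, 5, 6, 7, 8.
Check ◇estab at each: 1→ok, 2→ok, 5→ok, 6→ok, 7→ok, 8→ok.
At position 0: □(¬syn → ◇estab) is true; □(estab → ◇estab) is true; so □(¬syn → ◇estab) ∧ □(estab → ◇estab) is true.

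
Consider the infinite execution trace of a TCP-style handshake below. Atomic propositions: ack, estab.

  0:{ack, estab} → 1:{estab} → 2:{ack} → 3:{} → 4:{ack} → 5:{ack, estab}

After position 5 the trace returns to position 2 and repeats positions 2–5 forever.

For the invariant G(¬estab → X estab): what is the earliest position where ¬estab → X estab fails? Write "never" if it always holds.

Check ¬estab → X estab at each position in order: 0 ✓, 1 ✓.
At position 2 the labels are {ack} and the next position 3 has {}, so ¬estab → X estab is false there. This is the first violation.

2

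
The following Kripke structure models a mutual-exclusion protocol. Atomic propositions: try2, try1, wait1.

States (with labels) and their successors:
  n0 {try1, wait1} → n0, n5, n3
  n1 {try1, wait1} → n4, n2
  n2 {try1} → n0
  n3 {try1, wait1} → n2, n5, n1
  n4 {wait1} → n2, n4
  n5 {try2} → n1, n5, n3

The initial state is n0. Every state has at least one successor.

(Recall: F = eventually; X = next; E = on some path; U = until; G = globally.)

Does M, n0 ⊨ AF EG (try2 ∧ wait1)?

No

States satisfying EG (try2 ∧ wait1): ∅.
States satisfying AF EG (try2 ∧ wait1): ∅.
There is a path from n0 along which EG (try2 ∧ wait1) never holds.
n0 ∉ Sat(AF EG (try2 ∧ wait1)).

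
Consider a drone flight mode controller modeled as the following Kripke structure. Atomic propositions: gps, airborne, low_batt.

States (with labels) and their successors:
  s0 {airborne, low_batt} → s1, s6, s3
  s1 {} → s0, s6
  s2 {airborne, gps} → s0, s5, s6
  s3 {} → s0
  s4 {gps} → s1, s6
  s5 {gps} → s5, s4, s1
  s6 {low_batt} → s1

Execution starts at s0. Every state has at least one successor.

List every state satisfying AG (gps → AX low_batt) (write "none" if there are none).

States satisfying gps → AX low_batt: {s0, s1, s3, s6}.
States satisfying AG (gps → AX low_batt): {s0, s1, s3, s6}.

{s0, s1, s3, s6}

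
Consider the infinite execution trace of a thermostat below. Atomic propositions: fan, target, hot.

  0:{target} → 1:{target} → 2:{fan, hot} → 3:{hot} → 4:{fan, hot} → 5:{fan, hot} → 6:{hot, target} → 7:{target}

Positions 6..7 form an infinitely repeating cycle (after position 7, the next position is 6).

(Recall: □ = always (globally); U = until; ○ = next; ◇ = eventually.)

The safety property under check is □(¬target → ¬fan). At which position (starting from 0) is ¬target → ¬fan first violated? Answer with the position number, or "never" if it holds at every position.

Check ¬target → ¬fan at each position in order: 0 ✓, 1 ✓.
At position 2 the labels are {fan, hot}, so ¬target → ¬fan is false there. This is the first violation.

2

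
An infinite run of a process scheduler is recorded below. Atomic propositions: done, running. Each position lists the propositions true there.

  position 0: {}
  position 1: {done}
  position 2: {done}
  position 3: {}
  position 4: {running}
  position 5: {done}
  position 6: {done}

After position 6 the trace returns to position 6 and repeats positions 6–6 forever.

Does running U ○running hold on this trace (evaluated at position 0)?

Violated

Walking from position 0: at position 0, ○running has not yet held and running fails, so running U ○running is false.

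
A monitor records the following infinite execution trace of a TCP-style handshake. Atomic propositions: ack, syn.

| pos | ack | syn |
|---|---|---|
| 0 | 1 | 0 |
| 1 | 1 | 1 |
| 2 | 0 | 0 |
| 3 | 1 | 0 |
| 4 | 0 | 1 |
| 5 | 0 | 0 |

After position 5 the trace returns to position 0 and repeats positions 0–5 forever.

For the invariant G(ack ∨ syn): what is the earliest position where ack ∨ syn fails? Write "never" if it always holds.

Check ack ∨ syn at each position in order: 0 ✓, 1 ✓.
At position 2 the labels are {}, so ack ∨ syn is false there. This is the first violation.

2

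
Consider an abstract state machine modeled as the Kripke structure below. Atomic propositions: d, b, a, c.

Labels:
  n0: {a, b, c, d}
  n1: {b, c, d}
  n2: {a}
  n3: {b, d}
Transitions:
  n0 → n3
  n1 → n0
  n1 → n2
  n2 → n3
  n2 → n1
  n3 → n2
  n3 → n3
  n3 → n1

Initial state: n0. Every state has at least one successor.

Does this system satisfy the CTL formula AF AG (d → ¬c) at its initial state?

States satisfying AG (d → ¬c): ∅.
States satisfying AF AG (d → ¬c): ∅.
There is a path from n0 along which AG (d → ¬c) never holds.
n0 ∉ Sat(AF AG (d → ¬c)).

Does not hold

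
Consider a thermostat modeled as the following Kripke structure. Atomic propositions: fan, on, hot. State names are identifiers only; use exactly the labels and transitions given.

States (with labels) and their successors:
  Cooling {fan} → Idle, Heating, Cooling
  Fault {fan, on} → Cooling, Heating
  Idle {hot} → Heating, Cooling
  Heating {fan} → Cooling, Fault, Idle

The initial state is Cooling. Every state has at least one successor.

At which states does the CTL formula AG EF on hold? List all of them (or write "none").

States satisfying EF on: {Cooling, Fault, Idle, Heating}.
States satisfying AG EF on: {Cooling, Fault, Idle, Heating}.

{Cooling, Fault, Idle, Heating}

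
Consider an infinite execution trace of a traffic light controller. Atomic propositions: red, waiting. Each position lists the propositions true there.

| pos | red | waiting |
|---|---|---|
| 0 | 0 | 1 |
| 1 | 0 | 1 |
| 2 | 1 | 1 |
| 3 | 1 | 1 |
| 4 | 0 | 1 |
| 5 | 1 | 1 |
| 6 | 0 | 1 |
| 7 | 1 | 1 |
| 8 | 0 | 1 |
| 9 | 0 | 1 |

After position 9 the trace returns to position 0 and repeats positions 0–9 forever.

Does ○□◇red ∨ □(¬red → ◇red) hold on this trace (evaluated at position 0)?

The position after 0 is 1; □◇red is true there.
¬red → ◇red holds at every position 0..9, and those are all positions ever visited, so □(¬red → ◇red) holds.
Positions where ¬red holds: 0, 1, 4, 6, 8, 9.
Check ◇red at each: 0→ok, 1→ok, 4→ok, 6→ok, 8→ok, 9→ok.
At position 0: ○□◇red is true; □(¬red → ◇red) is true; so ○□◇red ∨ □(¬red → ◇red) is true.

Yes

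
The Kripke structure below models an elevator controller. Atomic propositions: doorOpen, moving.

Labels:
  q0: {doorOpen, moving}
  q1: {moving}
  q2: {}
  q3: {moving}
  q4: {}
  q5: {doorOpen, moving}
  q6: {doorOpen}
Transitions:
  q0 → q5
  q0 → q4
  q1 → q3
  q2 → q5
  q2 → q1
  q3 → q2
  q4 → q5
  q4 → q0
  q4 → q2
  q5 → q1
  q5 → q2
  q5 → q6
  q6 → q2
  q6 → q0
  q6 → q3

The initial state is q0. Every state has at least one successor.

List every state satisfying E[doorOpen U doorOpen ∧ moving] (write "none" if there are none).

States satisfying doorOpen: {q0, q5, q6}.
States satisfying doorOpen ∧ moving: {q0, q5}.
States satisfying E[doorOpen U doorOpen ∧ moving]: {q0, q5, q6}.

{q0, q5, q6}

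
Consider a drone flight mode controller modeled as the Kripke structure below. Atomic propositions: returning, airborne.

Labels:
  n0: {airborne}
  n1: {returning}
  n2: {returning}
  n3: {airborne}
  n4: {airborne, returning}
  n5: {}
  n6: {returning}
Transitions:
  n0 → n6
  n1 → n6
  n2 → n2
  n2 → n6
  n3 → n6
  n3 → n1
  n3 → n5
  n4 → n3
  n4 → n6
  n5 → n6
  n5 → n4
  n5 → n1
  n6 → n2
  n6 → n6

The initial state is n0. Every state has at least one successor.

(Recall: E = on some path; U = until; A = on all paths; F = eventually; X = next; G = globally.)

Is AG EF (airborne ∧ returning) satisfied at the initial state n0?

No

States satisfying EF (airborne ∧ returning): {n3, n4, n5}.
States satisfying AG EF (airborne ∧ returning): ∅.
n0 is reachable from n0 and violates EF (airborne ∧ returning), so AG fails at n0.
n0 ∉ Sat(AG EF (airborne ∧ returning)).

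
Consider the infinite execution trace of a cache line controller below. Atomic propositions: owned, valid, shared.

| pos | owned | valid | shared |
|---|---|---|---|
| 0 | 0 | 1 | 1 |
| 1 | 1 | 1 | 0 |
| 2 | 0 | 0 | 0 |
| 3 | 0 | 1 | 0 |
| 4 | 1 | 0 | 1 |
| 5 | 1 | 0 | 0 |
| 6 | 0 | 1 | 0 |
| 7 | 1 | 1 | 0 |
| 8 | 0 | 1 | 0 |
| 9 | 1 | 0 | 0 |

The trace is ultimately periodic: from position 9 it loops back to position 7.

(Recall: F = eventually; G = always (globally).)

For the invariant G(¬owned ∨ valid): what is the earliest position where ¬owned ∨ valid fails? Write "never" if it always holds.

4

Check ¬owned ∨ valid at each position in order: 0 ✓, 1 ✓, 2 ✓, 3 ✓.
At position 4 the labels are {owned, shared}, so ¬owned ∨ valid is false there. This is the first violation.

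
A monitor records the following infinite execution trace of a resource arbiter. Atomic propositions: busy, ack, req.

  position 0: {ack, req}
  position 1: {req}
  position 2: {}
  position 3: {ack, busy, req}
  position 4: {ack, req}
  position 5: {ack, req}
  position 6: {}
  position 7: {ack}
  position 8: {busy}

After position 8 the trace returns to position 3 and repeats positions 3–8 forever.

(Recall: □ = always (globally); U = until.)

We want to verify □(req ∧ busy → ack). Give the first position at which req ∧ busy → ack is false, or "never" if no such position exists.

never

req ∧ busy → ack holds at every position 0..8, and those are all the positions the trace ever visits, so the invariant □(req ∧ busy → ack) is never violated.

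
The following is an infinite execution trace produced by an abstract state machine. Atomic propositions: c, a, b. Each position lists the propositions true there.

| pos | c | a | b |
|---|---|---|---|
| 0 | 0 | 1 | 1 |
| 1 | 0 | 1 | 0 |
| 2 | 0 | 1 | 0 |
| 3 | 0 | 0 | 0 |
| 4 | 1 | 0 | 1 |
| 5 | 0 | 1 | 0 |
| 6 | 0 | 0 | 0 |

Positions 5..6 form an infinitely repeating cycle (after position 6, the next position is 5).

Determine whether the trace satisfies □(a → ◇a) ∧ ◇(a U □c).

a → ◇a holds at every position 0..6, and those are all positions ever visited, so □(a → ◇a) holds.
Positions where a holds: 0, 1, 2, 5.
Check ◇a at each: 0→ok, 1→ok, 2→ok, 5→ok.
a U □c is false at every position 0..6, so it never becomes true and ◇(a U □c) fails.
At position 0: □(a → ◇a) is true; ◇(a U □c) is false; so □(a → ◇a) ∧ ◇(a U □c) is false.

Violated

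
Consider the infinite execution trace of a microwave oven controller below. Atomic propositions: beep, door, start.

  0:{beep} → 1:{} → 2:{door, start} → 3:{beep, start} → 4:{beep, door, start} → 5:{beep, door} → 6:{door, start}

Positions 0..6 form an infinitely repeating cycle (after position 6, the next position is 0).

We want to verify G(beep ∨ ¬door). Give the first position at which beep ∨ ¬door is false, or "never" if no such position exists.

2

Check beep ∨ ¬door at each position in order: 0 ✓, 1 ✓.
At position 2 the labels are {door, start}, so beep ∨ ¬door is false there. This is the first violation.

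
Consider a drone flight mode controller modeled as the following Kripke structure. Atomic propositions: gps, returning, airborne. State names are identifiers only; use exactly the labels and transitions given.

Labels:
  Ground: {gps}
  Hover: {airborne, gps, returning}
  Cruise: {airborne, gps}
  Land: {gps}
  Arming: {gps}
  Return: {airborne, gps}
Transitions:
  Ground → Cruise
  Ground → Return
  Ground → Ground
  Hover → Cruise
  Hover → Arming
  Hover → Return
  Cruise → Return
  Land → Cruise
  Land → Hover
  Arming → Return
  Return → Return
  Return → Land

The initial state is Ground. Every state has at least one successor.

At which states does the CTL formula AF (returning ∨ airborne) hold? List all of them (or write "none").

{Hover, Cruise, Land, Arming, Return}

States satisfying returning ∨ airborne: {Hover, Cruise, Return}.
States satisfying AF (returning ∨ airborne): {Hover, Cruise, Land, Arming, Return}.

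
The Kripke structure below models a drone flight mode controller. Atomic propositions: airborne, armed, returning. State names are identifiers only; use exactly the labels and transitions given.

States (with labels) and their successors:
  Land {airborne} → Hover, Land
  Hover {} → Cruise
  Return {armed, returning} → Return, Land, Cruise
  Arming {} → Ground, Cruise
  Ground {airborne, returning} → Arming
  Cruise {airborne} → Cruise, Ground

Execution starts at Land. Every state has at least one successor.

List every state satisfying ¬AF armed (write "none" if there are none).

{Land, Hover, Arming, Ground, Cruise}

States satisfying armed: {Return}.
States satisfying AF armed: {Return}.
States satisfying ¬AF armed: {Land, Hover, Arming, Ground, Cruise}.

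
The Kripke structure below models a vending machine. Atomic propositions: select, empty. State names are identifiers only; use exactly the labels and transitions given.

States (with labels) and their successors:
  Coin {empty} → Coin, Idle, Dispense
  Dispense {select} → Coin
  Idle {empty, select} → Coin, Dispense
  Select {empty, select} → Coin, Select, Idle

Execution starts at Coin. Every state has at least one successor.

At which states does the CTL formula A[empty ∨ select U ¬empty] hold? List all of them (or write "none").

States satisfying empty ∨ select: {Coin, Dispense, Idle, Select}.
States satisfying ¬empty: {Dispense}.
States satisfying A[empty ∨ select U ¬empty]: {Dispense}.

{Dispense}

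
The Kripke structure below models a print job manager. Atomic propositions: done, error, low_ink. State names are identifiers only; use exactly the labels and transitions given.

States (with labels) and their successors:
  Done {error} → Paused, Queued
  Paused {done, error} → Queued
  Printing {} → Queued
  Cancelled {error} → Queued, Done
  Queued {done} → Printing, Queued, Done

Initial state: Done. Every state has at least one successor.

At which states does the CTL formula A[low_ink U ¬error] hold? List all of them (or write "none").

States satisfying low_ink: ∅.
States satisfying ¬error: {Printing, Queued}.
States satisfying A[low_ink U ¬error]: {Printing, Queued}.

{Printing, Queued}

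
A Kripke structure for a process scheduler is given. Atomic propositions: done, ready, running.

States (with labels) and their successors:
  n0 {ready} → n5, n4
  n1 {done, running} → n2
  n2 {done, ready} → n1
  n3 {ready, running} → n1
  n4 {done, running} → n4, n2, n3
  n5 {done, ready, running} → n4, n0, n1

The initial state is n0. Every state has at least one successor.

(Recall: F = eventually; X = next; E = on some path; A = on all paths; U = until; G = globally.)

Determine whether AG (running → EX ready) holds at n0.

States satisfying running → EX ready: {n0, n1, n2, n4, n5}.
States satisfying AG (running → EX ready): {n1, n2}.
n3 is reachable from n0 and violates running → EX ready, so AG fails at n0.
n0 ∉ Sat(AG (running → EX ready)).

No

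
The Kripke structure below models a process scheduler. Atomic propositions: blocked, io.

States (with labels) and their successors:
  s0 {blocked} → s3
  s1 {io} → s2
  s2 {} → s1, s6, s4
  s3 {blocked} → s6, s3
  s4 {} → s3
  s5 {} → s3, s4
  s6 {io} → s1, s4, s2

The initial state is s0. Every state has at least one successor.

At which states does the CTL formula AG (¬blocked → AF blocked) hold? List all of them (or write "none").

none

States satisfying ¬blocked → AF blocked: {s0, s3, s4, s5}.
States satisfying AG (¬blocked → AF blocked): ∅.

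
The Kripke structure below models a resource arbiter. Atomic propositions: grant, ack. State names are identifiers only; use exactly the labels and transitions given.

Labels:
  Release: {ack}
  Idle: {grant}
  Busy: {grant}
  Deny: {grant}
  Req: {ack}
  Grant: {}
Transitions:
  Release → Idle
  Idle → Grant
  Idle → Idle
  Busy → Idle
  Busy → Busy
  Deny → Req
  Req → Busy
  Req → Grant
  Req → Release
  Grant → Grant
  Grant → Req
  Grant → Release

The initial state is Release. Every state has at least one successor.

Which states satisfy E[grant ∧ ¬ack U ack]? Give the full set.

{Release, Deny, Req}

States satisfying grant ∧ ¬ack: {Idle, Busy, Deny}.
States satisfying ack: {Release, Req}.
States satisfying E[grant ∧ ¬ack U ack]: {Release, Deny, Req}.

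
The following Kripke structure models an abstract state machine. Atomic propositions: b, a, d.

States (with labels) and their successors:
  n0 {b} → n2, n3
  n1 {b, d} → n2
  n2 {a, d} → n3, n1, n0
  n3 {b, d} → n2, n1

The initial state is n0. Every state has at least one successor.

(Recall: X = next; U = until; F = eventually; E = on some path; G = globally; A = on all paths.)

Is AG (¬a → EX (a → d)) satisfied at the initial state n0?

Yes

States satisfying ¬a → EX (a → d): {n0, n1, n2, n3}.
States satisfying AG (¬a → EX (a → d)): {n0, n1, n2, n3}.
Every state reachable from n0 satisfies ¬a → EX (a → d).
n0 ∈ Sat(AG (¬a → EX (a → d))).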